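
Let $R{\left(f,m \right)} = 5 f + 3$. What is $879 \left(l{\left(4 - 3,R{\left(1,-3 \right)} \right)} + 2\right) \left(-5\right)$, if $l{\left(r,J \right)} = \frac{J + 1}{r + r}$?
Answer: $- \frac{57135}{2} \approx -28568.0$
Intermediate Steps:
$R{\left(f,m \right)} = 3 + 5 f$
$l{\left(r,J \right)} = \frac{1 + J}{2 r}$
$879 \left(l{\left(4 - 3,R{\left(1,-3 \right)} \right)} + 2\right) \left(-5\right) = 879 \left(\frac{1 + \left(3 + 5 \cdot 1\right)}{2 \left(4 - 3\right)} + 2\right) \left(-5\right) = 879 \left(\frac{1 + \left(3 + 5\right)}{2 \cdot 1} + 2\right) \left(-5\right) = 879 \left(\frac{1}{2} \cdot 1 \left(1 + 8\right) + 2\right) \left(-5\right) = 879 \left(\frac{1}{2} \cdot 1 \cdot 9 + 2\right) \left(-5\right) = 879 \left(\frac{9}{2} + 2\right) \left(-5\right) = 879 \cdot \frac{13}{2} \left(-5\right) = 879 \left(- \frac{65}{2}\right) = - \frac{57135}{2}$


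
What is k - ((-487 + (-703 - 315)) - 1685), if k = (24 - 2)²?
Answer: 3674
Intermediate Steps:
k = 484 (k = 22² = 484)
k - ((-487 + (-703 - 315)) - 1685) = 484 - ((-487 + (-703 - 315)) - 1685) = 484 - ((-487 - 1018) - 1685) = 484 - (-1505 - 1685) = 484 - 1*(-3190) = 484 + 3190 = 3674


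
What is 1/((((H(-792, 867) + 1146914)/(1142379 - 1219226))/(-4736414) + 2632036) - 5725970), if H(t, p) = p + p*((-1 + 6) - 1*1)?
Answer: -363979206658/1126127642771061323 ≈ -3.2321e-7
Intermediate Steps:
H(t, p) = 5*p (H(t, p) = p + p*(5 - 1) = p + p*4 = p + 4*p = 5*p)
1/((((H(-792, 867) + 1146914)/(1142379 - 1219226))/(-4736414) + 2632036) - 5725970) = 1/((((5*867 + 1146914)/(1142379 - 1219226))/(-4736414) + 2632036) - 5725970) = 1/((((4335 + 1146914)/(-76847))*(-1/4736414) + 2632036) - 5725970) = 1/(((1151249*(-1/76847))*(-1/4736414) + 2632036) - 5725970) = 1/((-1151249/76847*(-1/4736414) + 2632036) - 5725970) = 1/((1151249/363979206658 + 2632036) - 5725970) = 1/(958006375176446937/363979206658 - 5725970) = 1/(-1126127642771061323/363979206658) = -363979206658/1126127642771061323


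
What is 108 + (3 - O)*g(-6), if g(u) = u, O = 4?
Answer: 114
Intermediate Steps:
108 + (3 - O)*g(-6) = 108 + (3 - 1*4)*(-6) = 108 + (3 - 4)*(-6) = 108 - 1*(-6) = 108 + 6 = 114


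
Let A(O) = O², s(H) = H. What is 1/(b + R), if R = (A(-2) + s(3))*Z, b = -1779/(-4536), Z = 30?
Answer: 1512/318113 ≈ 0.0047530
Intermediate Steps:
b = 593/1512 (b = -1779*(-1/4536) = 593/1512 ≈ 0.39220)
R = 210 (R = ((-2)² + 3)*30 = (4 + 3)*30 = 7*30 = 210)
1/(b + R) = 1/(593/1512 + 210) = 1/(318113/1512) = 1512/318113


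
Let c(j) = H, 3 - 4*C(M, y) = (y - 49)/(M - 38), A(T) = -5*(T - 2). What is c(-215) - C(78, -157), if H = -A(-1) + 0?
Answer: -1363/80 ≈ -17.038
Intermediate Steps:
A(T) = 10 - 5*T (A(T) = -5*(-2 + T) = 10 - 5*T)
C(M, y) = ¾ - (-49 + y)/(4*(-38 + M)) (C(M, y) = ¾ - (y - 49)/(4*(M - 38)) = ¾ - (-49 + y)/(4*(-38 + M)))
H = -15 (H = -(10 - 5*(-1)) + 0 = -(10 + 5) + 0 = -1*15 + 0 = -15 + 0 = -15)
c(j) = -15
c(-215) - C(78, -157) = -15 - (-65 - 1*(-157) + 3*78)/(4*(-38 + 78)) = -15 - (-65 + 157 + 234)/(4*40) = -15 - 326/(4*40) = -15 - 1*163/80 = -15 - 163/80 = -1363/80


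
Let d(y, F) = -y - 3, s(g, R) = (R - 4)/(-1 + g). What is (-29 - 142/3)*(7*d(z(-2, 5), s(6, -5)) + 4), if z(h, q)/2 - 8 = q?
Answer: 45571/3 ≈ 15190.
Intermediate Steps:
s(g, R) = (-4 + R)/(-1 + g)
z(h, q) = 16 + 2*q
d(y, F) = -3 - y
(-29 - 142/3)*(7*d(z(-2, 5), s(6, -5)) + 4) = (-29 - 142/3)*(7*(-3 - (16 + 2*5)) + 4) = (-29 - 142*1/3)*(7*(-3 - (16 + 10)) + 4) = (-29 - 142/3)*(7*(-3 - 1*26) + 4) = -229*(7*(-3 - 26) + 4)/3 = -229*(7*(-29) + 4)/3 = -229*(-203 + 4)/3 = -229/3*(-199) = 45571/3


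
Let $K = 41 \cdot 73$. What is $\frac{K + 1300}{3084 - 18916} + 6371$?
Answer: $\frac{100861379}{15832} \approx 6370.7$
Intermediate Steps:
$K = 2993$
$\frac{K + 1300}{3084 - 18916} + 6371 = \frac{2993 + 1300}{3084 - 18916} + 6371 = \frac{4293}{-15832} + 6371 = 4293 \left(- \frac{1}{15832}\right) + 6371 = - \frac{4293}{15832} + 6371 = \frac{100861379}{15832}$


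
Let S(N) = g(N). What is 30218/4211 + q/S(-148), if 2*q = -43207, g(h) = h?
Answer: 190889205/1246456 ≈ 153.15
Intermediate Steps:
S(N) = N
q = -43207/2 (q = (½)*(-43207) = -43207/2 ≈ -21604.)
30218/4211 + q/S(-148) = 30218/4211 - 43207/2/(-148) = 30218*(1/4211) - 43207/2*(-1/148) = 30218/4211 + 43207/296 = 190889205/1246456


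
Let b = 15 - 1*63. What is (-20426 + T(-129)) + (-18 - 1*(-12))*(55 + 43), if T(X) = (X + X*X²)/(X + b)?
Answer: -524220/59 ≈ -8885.1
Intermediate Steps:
b = -48 (b = 15 - 63 = -48)
T(X) = (X + X³)/(-48 + X) (T(X) = (X + X*X²)/(X - 48) = (X + X³)/(-48 + X))
(-20426 + T(-129)) + (-18 - 1*(-12))*(55 + 43) = (-20426 + (-129 + (-129)³)/(-48 - 129)) + (-18 - 1*(-12))*(55 + 43) = (-20426 + (-129 - 2146689)/(-177)) + (-18 + 12)*98 = (-20426 - 1/177*(-2146818)) - 6*98 = (-20426 + 715606/59) - 588 = -489528/59 - 588 = -524220/59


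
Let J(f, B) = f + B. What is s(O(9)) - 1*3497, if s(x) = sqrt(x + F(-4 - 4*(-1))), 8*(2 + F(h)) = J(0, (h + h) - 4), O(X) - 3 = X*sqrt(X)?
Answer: -3497 + sqrt(110)/2 ≈ -3491.8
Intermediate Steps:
O(X) = 3 + X**(3/2) (O(X) = 3 + X*sqrt(X) = 3 + X**(3/2))
J(f, B) = B + f
F(h) = -5/2 + h/4 (F(h) = -2 + (((h + h) - 4) + 0)/8 = -2 + ((2*h - 4) + 0)/8 = -2 + ((-4 + 2*h) + 0)/8 = -2 + (-4 + 2*h)/8 = -2 + (-1/2 + h/4) = -5/2 + h/4)
s(x) = sqrt(-5/2 + x) (s(x) = sqrt(x + (-5/2 + (-4 - 4*(-1))/4)) = sqrt(x + (-5/2 + (-4 + 4)/4)) = sqrt(x + (-5/2 + (1/4)*0)) = sqrt(x + (-5/2 + 0)) = sqrt(x - 5/2) = sqrt(-5/2 + x))
s(O(9)) - 1*3497 = sqrt(-10 + 4*(3 + 9**(3/2)))/2 - 1*3497 = sqrt(-10 + 4*(3 + 27))/2 - 3497 = sqrt(-10 + 4*30)/2 - 3497 = sqrt(-10 + 120)/2 - 3497 = sqrt(110)/2 - 3497 = -3497 + sqrt(110)/2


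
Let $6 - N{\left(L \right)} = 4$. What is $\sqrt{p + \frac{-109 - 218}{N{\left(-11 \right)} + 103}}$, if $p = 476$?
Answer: $\frac{3 \sqrt{64365}}{35} \approx 21.746$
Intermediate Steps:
$N{\left(L \right)} = 2$ ($N{\left(L \right)} = 6 - 4 = 2$)
$\sqrt{p + \frac{-109 - 218}{N{\left(-11 \right)} + 103}} = \sqrt{476 + \frac{-109 - 218}{2 + 103}} = \sqrt{476 - \frac{327}{105}} = \sqrt{476 - \frac{109}{35}} = \sqrt{\frac{16551}{35}} = \frac{3 \sqrt{64365}}{35}$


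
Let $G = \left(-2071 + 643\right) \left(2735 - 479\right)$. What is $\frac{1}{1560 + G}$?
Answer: $- \frac{1}{3220008} \approx -3.1056 \cdot 10^{-7}$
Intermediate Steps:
$G = -3221568$ ($G = \left(-1428\right) 2256 = -3221568$)
$\frac{1}{1560 + G} = \frac{1}{1560 - 3221568} = \frac{1}{-3220008} = - \frac{1}{3220008}$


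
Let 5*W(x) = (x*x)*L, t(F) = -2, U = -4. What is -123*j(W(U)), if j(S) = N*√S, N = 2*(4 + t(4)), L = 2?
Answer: -1968*√10/5 ≈ -1244.7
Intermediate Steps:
W(x) = 2*x²/5 (W(x) = ((x*x)*2)/5 = (x²*2)/5 = (2*x²)/5 = 2*x²/5)
N = 4 (N = 2*(4 - 2) = 2*2 = 4)
j(S) = 4*√S
-123*j(W(U)) = -492*√((⅖)*(-4)²) = -492*√((⅖)*16) = -492*√(32/5) = -492*4*√10/5 = -1968*√10/5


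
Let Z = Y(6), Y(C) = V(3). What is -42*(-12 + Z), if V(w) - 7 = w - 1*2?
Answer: 168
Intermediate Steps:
V(w) = 5 + w (V(w) = 7 + (w - 1*2) = 7 + (w - 2) = 7 + (-2 + w) = 5 + w)
Y(C) = 8 (Y(C) = 5 + 3 = 8)
Z = 8
-42*(-12 + Z) = -42*(-12 + 8) = -42*(-4) = 168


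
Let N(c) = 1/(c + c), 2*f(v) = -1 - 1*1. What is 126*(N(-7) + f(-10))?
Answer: -135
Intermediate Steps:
f(v) = -1 (f(v) = (-1 - 1*1)/2 = (-1 - 1)/2 = (1/2)*(-2) = -1)
N(c) = 1/(2*c)
126*(N(-7) + f(-10)) = 126*((1/2)/(-7) - 1) = 126*((1/2)*(-1/7) - 1) = 126*(-1/14 - 1) = 126*(-15/14) = -135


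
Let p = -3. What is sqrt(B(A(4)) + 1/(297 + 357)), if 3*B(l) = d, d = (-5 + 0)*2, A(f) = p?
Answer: I*sqrt(1425066)/654 ≈ 1.8253*I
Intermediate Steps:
A(f) = -3
d = -10 (d = -5*2 = -10)
B(l) = -10/3 (B(l) = (1/3)*(-10) = -10/3)
sqrt(B(A(4)) + 1/(297 + 357)) = sqrt(-10/3 + 1/(297 + 357)) = sqrt(-10/3 + 1/654) = sqrt(-2179/654) = I*sqrt(1425066)/654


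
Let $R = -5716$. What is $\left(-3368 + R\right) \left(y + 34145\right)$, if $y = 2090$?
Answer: $-329158740$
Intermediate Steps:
$\left(-3368 + R\right) \left(y + 34145\right) = \left(-3368 - 5716\right) \left(2090 + 34145\right) = \left(-9084\right) 36235 = -329158740$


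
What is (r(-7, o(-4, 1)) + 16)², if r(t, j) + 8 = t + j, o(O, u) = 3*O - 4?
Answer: 225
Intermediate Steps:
o(O, u) = -4 + 3*O
r(t, j) = -8 + j + t (r(t, j) = -8 + (t + j) = -8 + (j + t) = -8 + j + t)
(r(-7, o(-4, 1)) + 16)² = ((-8 + (-4 + 3*(-4)) - 7) + 16)² = ((-8 + (-4 - 12) - 7) + 16)² = ((-8 - 16 - 7) + 16)² = (-31 + 16)² = (-15)² = 225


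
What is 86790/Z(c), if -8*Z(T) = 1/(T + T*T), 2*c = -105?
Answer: -1877267700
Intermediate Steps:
c = -105/2 (c = (1/2)*(-105) = -105/2 ≈ -52.500)
Z(T) = -1/(8*(T + T**2)) (Z(T) = -1/(8*(T + T*T)) = -1/(8*(T + T**2)))
86790/Z(c) = 86790/((-1/(8*(-105/2)*(1 - 105/2)))) = 86790/((-1/8*(-2/105)/(-103/2))) = 86790/((-1/8*(-2/105)*(-2/103))) = 86790/(-1/21630) = 86790*(-21630) = -1877267700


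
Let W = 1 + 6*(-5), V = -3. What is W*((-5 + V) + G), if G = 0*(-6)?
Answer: 232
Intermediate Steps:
G = 0
W = -29 (W = 1 - 30 = -29)
W*((-5 + V) + G) = -29*((-5 - 3) + 0) = -29*(-8 + 0) = -29*(-8) = 232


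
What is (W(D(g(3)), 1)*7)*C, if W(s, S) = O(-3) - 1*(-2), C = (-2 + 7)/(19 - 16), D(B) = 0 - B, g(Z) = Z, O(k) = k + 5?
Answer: 140/3 ≈ 46.667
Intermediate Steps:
O(k) = 5 + k
D(B) = -B
C = 5/3 ≈ 1.6667
W(s, S) = 4 (W(s, S) = (5 - 3) - 1*(-2) = 2 + 2 = 4)
(W(D(g(3)), 1)*7)*C = (4*7)*(5/3) = 28*(5/3) = 140/3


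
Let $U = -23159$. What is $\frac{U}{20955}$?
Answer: $- \frac{23159}{20955} \approx -1.1052$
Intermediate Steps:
$\frac{U}{20955} = - \frac{23159}{20955}$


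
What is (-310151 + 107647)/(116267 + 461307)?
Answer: -101252/288787 ≈ -0.35061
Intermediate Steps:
(-310151 + 107647)/(116267 + 461307) = -202504/577574 = -202504*1/577574 = -101252/288787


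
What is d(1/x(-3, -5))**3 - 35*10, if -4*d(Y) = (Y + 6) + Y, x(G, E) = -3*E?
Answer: -1193417/3375 ≈ -353.60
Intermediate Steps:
d(Y) = -3/2 - Y/2 (d(Y) = -((Y + 6) + Y)/4 = -((6 + Y) + Y)/4 = -(6 + 2*Y)/4 = -3/2 - Y/2)
d(1/x(-3, -5))**3 - 35*10 = (-3/2 - 1/(2*((-3*(-5)))))**3 - 35*10 = (-3/2 - 1/2/15)**3 - 350 = (-3/2 - 1/2*1/15)**3 - 350 = (-3/2 - 1/30)**3 - 350 = (-23/15)**3 - 350 = -12167/3375 - 350 = -1193417/3375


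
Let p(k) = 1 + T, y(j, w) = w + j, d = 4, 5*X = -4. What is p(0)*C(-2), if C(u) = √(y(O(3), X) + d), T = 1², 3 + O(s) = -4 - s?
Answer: 2*I*√170/5 ≈ 5.2154*I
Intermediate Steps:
O(s) = -7 - s (O(s) = -3 + (-4 - s) = -7 - s)
T = 1
X = -⅘ (X = (⅕)*(-4) = -⅘ ≈ -0.80000)
y(j, w) = j + w
p(k) = 2 (p(k) = 1 + 1 = 2)
C(u) = I*√170/5 (C(u) = √(((-7 - 1*3) - ⅘) + 4) = √(((-7 - 3) - ⅘) + 4) = √((-10 - ⅘) + 4) = √(-54/5 + 4) = √(-34/5) = I*√170/5)
p(0)*C(-2) = 2*(I*√170/5) = 2*I*√170/5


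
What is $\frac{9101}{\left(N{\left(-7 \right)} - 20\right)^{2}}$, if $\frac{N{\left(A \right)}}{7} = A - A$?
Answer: $\frac{9101}{400} \approx 22.753$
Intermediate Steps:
$N{\left(A \right)} = 0$ ($N{\left(A \right)} = 7 \left(A - A\right) = 7 \cdot 0 = 0$)
$\frac{9101}{\left(N{\left(-7 \right)} - 20\right)^{2}} = \frac{9101}{\left(0 - 20\right)^{2}} = \frac{9101}{\left(-20\right)^{2}} = \frac{9101}{400}$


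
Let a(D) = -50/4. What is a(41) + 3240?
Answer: 6455/2 ≈ 3227.5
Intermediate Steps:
a(D) = -25/2 (a(D) = -50*¼ = -25/2)
a(41) + 3240 = -25/2 + 3240 = 6455/2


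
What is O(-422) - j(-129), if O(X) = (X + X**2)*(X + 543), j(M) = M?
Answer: 21497231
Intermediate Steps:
O(X) = (543 + X)*(X + X**2) (O(X) = (X + X**2)*(543 + X) = (543 + X)*(X + X**2))
O(-422) - j(-129) = -422*(543 + (-422)**2 + 544*(-422)) - 1*(-129) = -422*(543 + 178084 - 229568) + 129 = -422*(-50941) + 129 = 21497102 + 129 = 21497231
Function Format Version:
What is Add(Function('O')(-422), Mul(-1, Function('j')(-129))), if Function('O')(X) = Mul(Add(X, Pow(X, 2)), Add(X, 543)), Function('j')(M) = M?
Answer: 21497231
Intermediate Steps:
Function('O')(X) = Mul(Add(543, X), Add(X, Pow(X, 2))) (Function('O')(X) = Mul(Add(X, Pow(X, 2)), Add(543, X)) = Mul(Add(543, X), Add(X, Pow(X, 2))))
Add(Function('O')(-422), Mul(-1, Function('j')(-129))) = Add(Mul(-422, Add(543, Pow(-422, 2), Mul(544, -422))), Mul(-1, -129)) = Add(Mul(-422, Add(543, 178084, -229568)), 129) = Add(Mul(-422, -50941), 129) = Add(21497102, 129) = 21497231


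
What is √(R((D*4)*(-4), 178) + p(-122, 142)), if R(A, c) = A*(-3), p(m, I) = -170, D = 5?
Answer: √70 ≈ 8.3666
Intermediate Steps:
R(A, c) = -3*A
√(R((D*4)*(-4), 178) + p(-122, 142)) = √(-3*5*4*(-4) - 170) = √(-60*(-4) - 170) = √(-3*(-80) - 170) = √(240 - 170) = √70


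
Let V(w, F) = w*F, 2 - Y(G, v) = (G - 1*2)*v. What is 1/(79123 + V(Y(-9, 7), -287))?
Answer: 1/56450 ≈ 1.7715e-5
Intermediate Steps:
Y(G, v) = 2 - v*(-2 + G) (Y(G, v) = 2 - (G - 1*2)*v = 2 - (G - 2)*v = 2 - (-2 + G)*v = 2 - v*(-2 + G))
V(w, F) = F*w
1/(79123 + V(Y(-9, 7), -287)) = 1/(79123 - 287*(2 + 2*7 - 1*(-9)*7)) = 1/(79123 - 287*(2 + 14 + 63)) = 1/(79123 - 287*79) = 1/(79123 - 22673) = 1/56450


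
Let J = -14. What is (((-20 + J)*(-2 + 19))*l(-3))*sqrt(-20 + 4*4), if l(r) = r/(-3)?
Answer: -1156*I ≈ -1156.0*I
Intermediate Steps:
l(r) = -r/3 (l(r) = r*(-1/3) = -r/3)
(((-20 + J)*(-2 + 19))*l(-3))*sqrt(-20 + 4*4) = (((-20 - 14)*(-2 + 19))*(-1/3*(-3)))*sqrt(-20 + 4*4) = (-34*17*1)*sqrt(-20 + 16) = (-578*1)*sqrt(-4) = -1156*I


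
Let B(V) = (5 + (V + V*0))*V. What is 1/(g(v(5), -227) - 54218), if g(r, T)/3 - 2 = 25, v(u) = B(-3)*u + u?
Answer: -1/54137 ≈ -1.8472e-5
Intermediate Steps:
B(V) = V*(5 + V) (B(V) = (5 + (V + 0))*V = (5 + V)*V = V*(5 + V))
v(u) = -5*u (v(u) = (-3*(5 - 3))*u + u = (-3*2)*u + u = -6*u + u = -5*u)
g(r, T) = 81 (g(r, T) = 6 + 3*25 = 6 + 75 = 81)
1/(g(v(5), -227) - 54218) = 1/(81 - 54218) = 1/(-54137) = -1/54137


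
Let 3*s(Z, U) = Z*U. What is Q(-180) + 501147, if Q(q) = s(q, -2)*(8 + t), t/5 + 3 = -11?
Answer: 493707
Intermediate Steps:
s(Z, U) = U*Z/3 (s(Z, U) = (Z*U)/3 = (U*Z)/3 = U*Z/3)
t = -70 (t = -15 + 5*(-11) = -15 - 55 = -70)
Q(q) = 124*q/3 (Q(q) = ((1/3)*(-2)*q)*(8 - 70) = -2*q/3*(-62) = 124*q/3)
Q(-180) + 501147 = (124/3)*(-180) + 501147 = -7440 + 501147 = 493707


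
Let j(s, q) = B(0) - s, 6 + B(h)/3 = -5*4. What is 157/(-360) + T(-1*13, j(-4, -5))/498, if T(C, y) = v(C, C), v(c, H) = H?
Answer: -13811/29880 ≈ -0.46222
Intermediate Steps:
B(h) = -78 (B(h) = -18 + 3*(-5*4) = -18 + 3*(-20) = -18 - 60 = -78)
j(s, q) = -78 - s
T(C, y) = C
157/(-360) + T(-1*13, j(-4, -5))/498 = 157/(-360) - 1*13/498 = 157*(-1/360) - 13*1/498 = -157/360 - 13/498 = -13811/29880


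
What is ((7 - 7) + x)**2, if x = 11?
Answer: 121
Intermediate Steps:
((7 - 7) + x)**2 = ((7 - 7) + 11)**2 = (0 + 11)**2 = 11**2 = 121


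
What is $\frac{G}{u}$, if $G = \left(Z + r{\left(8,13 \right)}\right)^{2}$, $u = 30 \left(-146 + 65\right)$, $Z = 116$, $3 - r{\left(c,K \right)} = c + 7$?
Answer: $- \frac{5408}{1215} \approx -4.451$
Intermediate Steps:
$r{\left(c,K \right)} = -4 - c$ ($r{\left(c,K \right)} = 3 - \left(c + 7\right) = 3 - \left(7 + c\right) = -4 - c$)
$u = -2430$ ($u = 30 \left(-81\right) = -2430$)
$G = 10816$ ($G = \left(116 - 12\right)^{2} = 104^{2} = 10816$)
$\frac{G}{u} = \frac{10816}{-2430} = 10816 \left(- \frac{1}{2430}\right) = - \frac{5408}{1215}$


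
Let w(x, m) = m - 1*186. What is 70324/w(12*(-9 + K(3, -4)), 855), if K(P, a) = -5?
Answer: 70324/669 ≈ 105.12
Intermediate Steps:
w(x, m) = -186 + m (w(x, m) = m - 186 = -186 + m)
70324/w(12*(-9 + K(3, -4)), 855) = 70324/(-186 + 855) = 70324/669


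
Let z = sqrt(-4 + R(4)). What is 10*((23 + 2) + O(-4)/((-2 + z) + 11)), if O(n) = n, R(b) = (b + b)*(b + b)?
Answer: 1630/7 + 80*sqrt(15)/21 ≈ 247.61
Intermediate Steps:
R(b) = 4*b**2 (R(b) = (2*b)*(2*b) = 4*b**2)
z = 2*sqrt(15) (z = sqrt(-4 + 4*4**2) = sqrt(-4 + 4*16) = sqrt(-4 + 64) = sqrt(60) = 2*sqrt(15) ≈ 7.7460)
10*((23 + 2) + O(-4)/((-2 + z) + 11)) = 10*((23 + 2) - 4/((-2 + 2*sqrt(15)) + 11)) = 10*(25 - 4/(9 + 2*sqrt(15))) = 250 - 40/(9 + 2*sqrt(15))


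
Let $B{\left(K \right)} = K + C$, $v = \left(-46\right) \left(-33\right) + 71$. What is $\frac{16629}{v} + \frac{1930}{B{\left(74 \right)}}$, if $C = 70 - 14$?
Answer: $\frac{522854}{20657} \approx 25.311$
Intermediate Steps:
$C = 56$ ($C = 70 - 14 = 56$)
$v = 1589$ ($v = 1518 + 71 = 1589$)
$B{\left(K \right)} = 56 + K$ ($B{\left(K \right)} = K + 56 = 56 + K$)
$\frac{16629}{v} + \frac{1930}{B{\left(74 \right)}} = \frac{16629}{1589} + \frac{1930}{56 + 74} = 16629 \cdot \frac{1}{1589} + \frac{1930}{130} = \frac{16629}{1589} + 1930 \cdot \frac{1}{130} = \frac{16629}{1589} + \frac{193}{13} = \frac{522854}{20657}$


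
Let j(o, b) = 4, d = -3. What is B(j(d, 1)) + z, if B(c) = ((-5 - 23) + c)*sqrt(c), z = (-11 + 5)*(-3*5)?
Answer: 42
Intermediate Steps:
z = 90 (z = -6*(-15) = 90)
B(c) = sqrt(c)*(-28 + c) (B(c) = (-28 + c)*sqrt(c) = sqrt(c)*(-28 + c))
B(j(d, 1)) + z = sqrt(4)*(-28 + 4) + 90 = 2*(-24) + 90 = -48 + 90 = 42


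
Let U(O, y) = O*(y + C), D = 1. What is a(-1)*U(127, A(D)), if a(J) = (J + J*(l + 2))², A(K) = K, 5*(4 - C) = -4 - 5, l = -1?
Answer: 17272/5 ≈ 3454.4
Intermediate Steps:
C = 29/5 (C = 4 - (-4 - 5)/5 = 4 - ⅕*(-9) = 4 + 9/5 = 29/5 ≈ 5.8000)
U(O, y) = O*(29/5 + y) (U(O, y) = O*(y + 29/5) = O*(29/5 + y))
a(J) = 4*J² (a(J) = (J + J*(-1 + 2))² = (J + J*1)² = (J + J)² = (2*J)² = 4*J²)
a(-1)*U(127, A(D)) = (4*(-1)²)*((⅕)*127*(29 + 5*1)) = (4*1)*((⅕)*127*(29 + 5)) = 4*((⅕)*127*34) = 4*(4318/5) = 17272/5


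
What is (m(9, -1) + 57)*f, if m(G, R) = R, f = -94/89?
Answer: -5264/89 ≈ -59.146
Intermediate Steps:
f = -94/89 (f = -94*1/89 = -94/89 ≈ -1.0562)
(m(9, -1) + 57)*f = (-1 + 57)*(-94/89) = 56*(-94/89) = -5264/89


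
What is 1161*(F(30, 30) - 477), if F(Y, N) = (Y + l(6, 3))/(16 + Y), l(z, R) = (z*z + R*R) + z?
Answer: -25380621/46 ≈ -5.5175e+5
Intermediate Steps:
l(z, R) = z + R² + z² (l(z, R) = (z² + R²) + z = (R² + z²) + z = z + R² + z²)
F(Y, N) = (51 + Y)/(16 + Y) (F(Y, N) = (Y + (6 + 3² + 6²))/(16 + Y) = (Y + (6 + 9 + 36))/(16 + Y) = (Y + 51)/(16 + Y) = (51 + Y)/(16 + Y))
1161*(F(30, 30) - 477) = 1161*((51 + 30)/(16 + 30) - 477) = 1161*(81/46 - 477) = 1161*(-21861/46) = -25380621/46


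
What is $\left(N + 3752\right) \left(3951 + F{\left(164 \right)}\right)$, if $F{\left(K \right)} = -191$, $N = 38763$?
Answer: $159856400$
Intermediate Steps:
$\left(N + 3752\right) \left(3951 + F{\left(164 \right)}\right) = \left(38763 + 3752\right) \left(3951 - 191\right) = 42515 \cdot 3760 = 159856400$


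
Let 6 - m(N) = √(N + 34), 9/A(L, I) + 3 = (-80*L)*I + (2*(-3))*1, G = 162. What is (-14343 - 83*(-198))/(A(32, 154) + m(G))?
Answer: -824374659/3154001 ≈ -261.37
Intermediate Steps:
A(L, I) = 9/(-9 - 80*I*L) (A(L, I) = 9/(-3 + ((-80*L)*I + (2*(-3))*1)) = 9/(-3 + (-80*I*L - 6*1)) = 9/(-3 + (-80*I*L - 6)) = 9/(-3 + (-6 - 80*I*L)) = 9/(-9 - 80*I*L))
m(N) = 6 - √(34 + N) (m(N) = 6 - √(N + 34) = 6 - √(34 + N))
(-14343 - 83*(-198))/(A(32, 154) + m(G)) = (-14343 - 83*(-198))/(-9/(9 + 80*154*32) + (6 - √(34 + 162))) = (-14343 + 16434)/(-9/(9 + 394240) + (6 - √196)) = 2091/(-9/394249 + (6 - 1*14)) = 2091/(-9*1/394249 + (6 - 14)) = 2091/(-9/394249 - 8) = 2091/(-3154001/394249) = 2091*(-394249/3154001) = -824374659/3154001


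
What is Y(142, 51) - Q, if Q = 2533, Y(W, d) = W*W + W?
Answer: 17773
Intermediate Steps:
Y(W, d) = W + W² (Y(W, d) = W² + W = W + W²)
Y(142, 51) - Q = 142*(1 + 142) - 1*2533 = 142*143 - 2533 = 20306 - 2533 = 17773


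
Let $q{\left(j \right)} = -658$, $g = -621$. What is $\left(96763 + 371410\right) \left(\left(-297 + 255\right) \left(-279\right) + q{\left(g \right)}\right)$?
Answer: $5177993380$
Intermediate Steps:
$\left(96763 + 371410\right) \left(\left(-297 + 255\right) \left(-279\right) + q{\left(g \right)}\right) = \left(96763 + 371410\right) \left(\left(-297 + 255\right) \left(-279\right) - 658\right) = 468173 \left(\left(-42\right) \left(-279\right) - 658\right) = 468173 \left(11718 - 658\right) = 468173 \cdot 11060 = 5177993380$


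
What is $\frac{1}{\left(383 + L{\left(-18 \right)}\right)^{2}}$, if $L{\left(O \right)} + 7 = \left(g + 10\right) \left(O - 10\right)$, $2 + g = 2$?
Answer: $\frac{1}{9216} \approx 0.00010851$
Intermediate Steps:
$g = 0$ ($g = -2 + 2 = 0$)
$L{\left(O \right)} = -107 + 10 O$ ($L{\left(O \right)} = -7 + \left(0 + 10\right) \left(O - 10\right) = -7 + 10 \left(-10 + O\right) = -7 + \left(-100 + 10 O\right) = -107 + 10 O$)
$\frac{1}{\left(383 + L{\left(-18 \right)}\right)^{2}} = \frac{1}{\left(383 + \left(-107 + 10 \left(-18\right)\right)\right)^{2}} = \frac{1}{\left(383 - 287\right)^{2}} = \frac{1}{96^{2}} = \frac{1}{9216}$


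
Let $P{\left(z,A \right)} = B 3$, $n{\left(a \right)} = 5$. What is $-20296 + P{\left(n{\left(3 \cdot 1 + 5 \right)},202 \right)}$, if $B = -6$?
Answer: $-20314$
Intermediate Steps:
$P{\left(z,A \right)} = -18$ ($P{\left(z,A \right)} = \left(-6\right) 3 = -18$)
$-20296 + P{\left(n{\left(3 \cdot 1 + 5 \right)},202 \right)} = -20296 - 18 = -20314$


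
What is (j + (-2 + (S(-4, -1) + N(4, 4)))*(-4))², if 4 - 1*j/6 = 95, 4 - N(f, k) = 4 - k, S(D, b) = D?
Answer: 289444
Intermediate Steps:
N(f, k) = k (N(f, k) = 4 - (4 - k) = 4 + (-4 + k) = k)
j = -546 (j = 24 - 6*95 = 24 - 570 = -546)
(j + (-2 + (S(-4, -1) + N(4, 4)))*(-4))² = (-546 + (-2 + (-4 + 4))*(-4))² = (-546 + (-2 + 0)*(-4))² = (-546 - 2*(-4))² = (-546 + 8)² = (-538)² = 289444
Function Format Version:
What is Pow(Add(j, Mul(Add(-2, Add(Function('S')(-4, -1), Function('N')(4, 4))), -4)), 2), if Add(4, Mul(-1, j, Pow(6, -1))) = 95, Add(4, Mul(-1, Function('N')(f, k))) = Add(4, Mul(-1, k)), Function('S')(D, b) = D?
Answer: 289444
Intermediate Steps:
Function('N')(f, k) = k (Function('N')(f, k) = Add(4, Mul(-1, Add(4, Mul(-1, k)))) = Add(4, Add(-4, k)) = k)
j = -546 (j = Add(24, Mul(-6, 95)) = Add(24, -570) = -546)
Pow(Add(j, Mul(Add(-2, Add(Function('S')(-4, -1), Function('N')(4, 4))), -4)), 2) = Pow(Add(-546, Mul(Add(-2, Add(-4, 4)), -4)), 2) = Pow(Add(-546, Mul(Add(-2, 0), -4)), 2) = Pow(Add(-546, Mul(-2, -4)), 2) = Pow(Add(-546, 8), 2) = Pow(-538, 2) = 289444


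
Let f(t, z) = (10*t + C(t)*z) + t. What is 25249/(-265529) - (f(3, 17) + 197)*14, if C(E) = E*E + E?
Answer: -1613379453/265529 ≈ -6076.1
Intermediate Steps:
C(E) = E + E² (C(E) = E² + E = E + E²)
f(t, z) = 11*t + t*z*(1 + t) (f(t, z) = (10*t + (t*(1 + t))*z) + t = (10*t + t*z*(1 + t)) + t = 11*t + t*z*(1 + t))
25249/(-265529) - (f(3, 17) + 197)*14 = 25249/(-265529) - (3*(11 + 17*(1 + 3)) + 197)*14 = 25249*(-1/265529) - (3*(11 + 17*4) + 197)*14 = -25249/265529 - (3*(11 + 68) + 197)*14 = -25249/265529 - (3*79 + 197)*14 = -25249/265529 - (237 + 197)*14 = -25249/265529 - 434*14 = -25249/265529 - 1*6076 = -25249/265529 - 6076 = -1613379453/265529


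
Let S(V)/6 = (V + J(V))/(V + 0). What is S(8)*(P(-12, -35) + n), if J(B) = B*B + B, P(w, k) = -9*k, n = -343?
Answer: -1680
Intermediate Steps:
J(B) = B + B² (J(B) = B² + B = B + B²)
S(V) = 6*(V + V*(1 + V))/V (S(V) = 6*((V + V*(1 + V))/(V + 0)) = 6*((V + V*(1 + V))/V) = 6*(V + V*(1 + V))/V)
S(8)*(P(-12, -35) + n) = (12 + 6*8)*(-9*(-35) - 343) = (12 + 48)*(315 - 343) = 60*(-28) = -1680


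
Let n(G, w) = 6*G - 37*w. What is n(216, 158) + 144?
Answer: -4406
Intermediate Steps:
n(G, w) = -37*w + 6*G
n(216, 158) + 144 = (-37*158 + 6*216) + 144 = (-5846 + 1296) + 144 = -4550 + 144 = -4406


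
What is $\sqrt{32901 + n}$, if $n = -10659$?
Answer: $\sqrt{22242} \approx 149.14$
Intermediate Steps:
$\sqrt{32901 + n} = \sqrt{32901 - 10659} = \sqrt{22242}$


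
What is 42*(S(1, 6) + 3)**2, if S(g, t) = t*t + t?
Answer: 85050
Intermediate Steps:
S(g, t) = t + t**2 (S(g, t) = t**2 + t = t + t**2)
42*(S(1, 6) + 3)**2 = 42*(6*(1 + 6) + 3)**2 = 42*(6*7 + 3)**2 = 42*(42 + 3)**2 = 42*45**2 = 42*2025 = 85050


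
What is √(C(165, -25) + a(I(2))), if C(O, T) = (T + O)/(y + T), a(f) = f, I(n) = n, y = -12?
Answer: I*√2442/37 ≈ 1.3356*I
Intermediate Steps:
C(O, T) = (O + T)/(-12 + T) (C(O, T) = (T + O)/(-12 + T) = (O + T)/(-12 + T))
√(C(165, -25) + a(I(2))) = √((165 - 25)/(-12 - 25) + 2) = √(140/(-37) + 2) = √(-1/37*140 + 2) = √(-140/37 + 2) = √(-66/37) = I*√2442/37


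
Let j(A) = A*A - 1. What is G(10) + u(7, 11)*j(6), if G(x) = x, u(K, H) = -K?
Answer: -235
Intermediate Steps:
j(A) = -1 + A**2 (j(A) = A**2 - 1 = -1 + A**2)
G(10) + u(7, 11)*j(6) = 10 + (-1*7)*(-1 + 6**2) = 10 - 7*(-1 + 36) = 10 - 7*35 = 10 - 245 = -235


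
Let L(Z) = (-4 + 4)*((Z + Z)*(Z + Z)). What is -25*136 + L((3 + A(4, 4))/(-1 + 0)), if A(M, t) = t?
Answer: -3400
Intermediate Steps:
L(Z) = 0 (L(Z) = 0*((2*Z)*(2*Z)) = 0*(4*Z**2) = 0)
-25*136 + L((3 + A(4, 4))/(-1 + 0)) = -25*136 + 0 = -3400 + 0 = -3400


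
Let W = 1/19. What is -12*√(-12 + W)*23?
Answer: -276*I*√4313/19 ≈ -953.99*I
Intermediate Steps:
W = 1/19 ≈ 0.052632
-12*√(-12 + W)*23 = -12*√(-12 + 1/19)*23 = -12*I*√4313/19*23 = -276*I*√4313/19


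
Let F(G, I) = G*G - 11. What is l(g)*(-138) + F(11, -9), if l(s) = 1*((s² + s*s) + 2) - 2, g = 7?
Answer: -13414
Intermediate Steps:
l(s) = 2*s² (l(s) = 1*((s² + s²) + 2) - 2 = 1*(2*s² + 2) - 2 = 1*(2 + 2*s²) - 2 = (2 + 2*s²) - 2 = 2*s²)
F(G, I) = -11 + G² (F(G, I) = G² - 11 = -11 + G²)
l(g)*(-138) + F(11, -9) = (2*7²)*(-138) + (-11 + 11²) = (2*49)*(-138) + (-11 + 121) = 98*(-138) + 110 = -13524 + 110 = -13414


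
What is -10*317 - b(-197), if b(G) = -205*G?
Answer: -43555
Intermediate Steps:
-10*317 - b(-197) = -10*317 - (-205)*(-197) = -3170 - 1*40385 = -3170 - 40385 = -43555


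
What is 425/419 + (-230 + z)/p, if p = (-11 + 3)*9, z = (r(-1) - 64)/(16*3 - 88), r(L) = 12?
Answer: 1264253/301680 ≈ 4.1907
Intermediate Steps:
z = 13/10 (z = (12 - 64)/(16*3 - 88) = -52/(48 - 88) = -52/(-40) = -52*(-1/40) = 13/10 ≈ 1.3000)
p = -72 (p = -8*9 = -72)
425/419 + (-230 + z)/p = 425/419 + (-230 + 13/10)/(-72) = 425*(1/419) - 2287/10*(-1/72) = 425/419 + 2287/720 = 1264253/301680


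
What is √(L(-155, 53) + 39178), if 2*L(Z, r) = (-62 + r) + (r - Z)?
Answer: √157110/2 ≈ 198.19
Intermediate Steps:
L(Z, r) = -31 + r - Z/2 (L(Z, r) = ((-62 + r) + (r - Z))/2 = (-62 - Z + 2*r)/2 = -31 + r - Z/2)
√(L(-155, 53) + 39178) = √((-31 + 53 - ½*(-155)) + 39178) = √((-31 + 53 + 155/2) + 39178) = √(199/2 + 39178) = √(78555/2) = √157110/2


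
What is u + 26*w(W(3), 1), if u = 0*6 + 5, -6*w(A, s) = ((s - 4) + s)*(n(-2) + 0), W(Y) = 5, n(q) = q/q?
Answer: 41/3 ≈ 13.667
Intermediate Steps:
n(q) = 1
w(A, s) = ⅔ - s/3 (w(A, s) = -((s - 4) + s)*(1 + 0)/6 = -((-4 + s) + s)/6 = -(-4 + 2*s)/6 = ⅔ - s/3)
u = 5 (u = 0 + 5 = 5)
u + 26*w(W(3), 1) = 5 + 26*(⅔ - ⅓*1) = 5 + 26*(⅔ - ⅓) = 5 + 26*(⅓) = 5 + 26/3 = 41/3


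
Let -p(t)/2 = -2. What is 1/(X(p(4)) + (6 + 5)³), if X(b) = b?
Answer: 1/1335 ≈ 0.00074906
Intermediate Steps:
p(t) = 4 (p(t) = -2*(-2) = 4)
1/(X(p(4)) + (6 + 5)³) = 1/(4 + (6 + 5)³) = 1/(4 + 11³) = 1/(4 + 1331) = 1/1335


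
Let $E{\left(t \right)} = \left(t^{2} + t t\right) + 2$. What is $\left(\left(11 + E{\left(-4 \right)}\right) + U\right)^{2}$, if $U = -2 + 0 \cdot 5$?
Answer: $1849$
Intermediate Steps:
$E{\left(t \right)} = 2 + 2 t^{2}$ ($E{\left(t \right)} = \left(t^{2} + t^{2}\right) + 2 = 2 t^{2} + 2 = 2 + 2 t^{2}$)
$U = -2$ ($U = -2 + 0 = -2$)
$\left(\left(11 + E{\left(-4 \right)}\right) + U\right)^{2} = \left(\left(11 + \left(2 + 2 \left(-4\right)^{2}\right)\right) - 2\right)^{2} = \left(\left(11 + \left(2 + 2 \cdot 16\right)\right) - 2\right)^{2} = \left(\left(11 + \left(2 + 32\right)\right) - 2\right)^{2} = \left(\left(11 + 34\right) - 2\right)^{2} = \left(45 - 2\right)^{2} = 43^{2} = 1849$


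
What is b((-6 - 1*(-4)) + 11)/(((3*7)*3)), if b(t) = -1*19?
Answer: -19/63 ≈ -0.30159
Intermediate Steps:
b(t) = -19
b((-6 - 1*(-4)) + 11)/(((3*7)*3)) = -19/((3*7)*3) = -19/(21*3) = -19/63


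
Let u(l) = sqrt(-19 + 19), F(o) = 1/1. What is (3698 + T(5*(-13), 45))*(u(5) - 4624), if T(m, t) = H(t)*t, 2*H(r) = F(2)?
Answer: -17203592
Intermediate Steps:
F(o) = 1
H(r) = 1/2 (H(r) = (1/2)*1 = 1/2)
T(m, t) = t/2
u(l) = 0 (u(l) = sqrt(0) = 0)
(3698 + T(5*(-13), 45))*(u(5) - 4624) = (3698 + (1/2)*45)*(0 - 4624) = (3698 + 45/2)*(-4624) = (7441/2)*(-4624) = -17203592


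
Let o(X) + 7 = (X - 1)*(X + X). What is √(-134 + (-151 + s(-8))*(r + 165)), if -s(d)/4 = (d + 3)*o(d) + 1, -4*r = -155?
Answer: √2106239/2 ≈ 725.64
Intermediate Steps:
r = 155/4 (r = -¼*(-155) = 155/4 ≈ 38.750)
o(X) = -7 + 2*X*(-1 + X) (o(X) = -7 + (X - 1)*(X + X) = -7 + (-1 + X)*(2*X) = -7 + 2*X*(-1 + X))
s(d) = -4 - 4*(3 + d)*(-7 - 2*d + 2*d²) (s(d) = -4*((d + 3)*(-7 - 2*d + 2*d²) + 1) = -4*((3 + d)*(-7 - 2*d + 2*d²) + 1) = -4*(1 + (3 + d)*(-7 - 2*d + 2*d²)) = -4 - 4*(3 + d)*(-7 - 2*d + 2*d²))
√(-134 + (-151 + s(-8))*(r + 165)) = √(-134 + (-151 + (80 - 16*(-8)² - 8*(-8)³ + 52*(-8)))*(155/4 + 165)) = √(-134 + (-151 + (80 - 16*64 - 8*(-512) - 416))*(815/4)) = √(-134 + (-151 + (80 - 1024 + 4096 - 416))*(815/4)) = √(-134 + (-151 + 2736)*(815/4)) = √(-134 + 2585*(815/4)) = √(-134 + 2106775/4) = √(2106239/4) = √2106239/2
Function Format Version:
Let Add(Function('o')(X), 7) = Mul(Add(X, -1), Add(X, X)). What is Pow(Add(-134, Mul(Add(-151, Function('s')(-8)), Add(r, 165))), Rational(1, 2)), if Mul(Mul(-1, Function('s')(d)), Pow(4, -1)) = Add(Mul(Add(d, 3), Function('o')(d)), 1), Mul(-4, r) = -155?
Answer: Mul(Rational(1, 2), Pow(2106239, Rational(1, 2))) ≈ 725.64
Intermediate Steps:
r = Rational(155, 4) (r = Mul(Rational(-1, 4), -155) = Rational(155, 4) ≈ 38.750)
Function('o')(X) = Add(-7, Mul(2, X, Add(-1, X))) (Function('o')(X) = Add(-7, Mul(Add(X, -1), Add(X, X))) = Add(-7, Mul(Add(-1, X), Mul(2, X))) = Add(-7, Mul(2, X, Add(-1, X))))
Function('s')(d) = Add(-4, Mul(-4, Add(3, d), Add(-7, Mul(-2, d), Mul(2, Pow(d, 2))))) (Function('s')(d) = Mul(-4, Add(Mul(Add(d, 3), Add(-7, Mul(-2, d), Mul(2, Pow(d, 2)))), 1)) = Mul(-4, Add(Mul(Add(3, d), Add(-7, Mul(-2, d), Mul(2, Pow(d, 2)))), 1)) = Mul(-4, Add(1, Mul(Add(3, d), Add(-7, Mul(-2, d), Mul(2, Pow(d, 2)))))) = Add(-4, Mul(-4, Add(3, d), Add(-7, Mul(-2, d), Mul(2, Pow(d, 2))))))
Pow(Add(-134, Mul(Add(-151, Function('s')(-8)), Add(r, 165))), Rational(1, 2)) = Pow(Add(-134, Mul(Add(-151, Add(80, Mul(-16, Pow(-8, 2)), Mul(-8, Pow(-8, 3)), Mul(52, -8))), Add(Rational(155, 4), 165))), Rational(1, 2)) = Pow(Add(-134, Mul(Add(-151, Add(80, Mul(-16, 64), Mul(-8, -512), -416)), Rational(815, 4))), Rational(1, 2)) = Pow(Add(-134, Mul(Add(-151, Add(80, -1024, 4096, -416)), Rational(815, 4))), Rational(1, 2)) = Pow(Add(-134, Mul(Add(-151, 2736), Rational(815, 4))), Rational(1, 2)) = Pow(Add(-134, Mul(2585, Rational(815, 4))), Rational(1, 2)) = Pow(Add(-134, Rational(2106775, 4)), Rational(1, 2)) = Pow(Rational(2106239, 4), Rational(1, 2)) = Mul(Rational(1, 2), Pow(2106239, Rational(1, 2)))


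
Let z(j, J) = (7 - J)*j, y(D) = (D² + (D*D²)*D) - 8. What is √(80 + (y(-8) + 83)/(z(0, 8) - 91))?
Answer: √5655/13 ≈ 5.7846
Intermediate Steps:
y(D) = -8 + D² + D⁴ (y(D) = (D² + D³*D) - 8 = (D² + D⁴) - 8 = -8 + D² + D⁴)
z(j, J) = j*(7 - J)
√(80 + (y(-8) + 83)/(z(0, 8) - 91)) = √(80 + ((-8 + (-8)² + (-8)⁴) + 83)/(0*(7 - 1*8) - 91)) = √(80 + ((-8 + 64 + 4096) + 83)/(0*(7 - 8) - 91)) = √(80 + (4152 + 83)/(0*(-1) - 91)) = √(80 + 4235/(0 - 91)) = √(80 + 4235/(-91)) = √(80 + 4235*(-1/91)) = √(80 - 605/13) = √(435/13) = √5655/13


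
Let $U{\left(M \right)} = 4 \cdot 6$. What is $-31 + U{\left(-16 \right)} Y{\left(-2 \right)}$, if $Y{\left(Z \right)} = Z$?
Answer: $-79$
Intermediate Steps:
$U{\left(M \right)} = 24$
$-31 + U{\left(-16 \right)} Y{\left(-2 \right)} = -31 + 24 \left(-2\right) = -31 - 48 = -79$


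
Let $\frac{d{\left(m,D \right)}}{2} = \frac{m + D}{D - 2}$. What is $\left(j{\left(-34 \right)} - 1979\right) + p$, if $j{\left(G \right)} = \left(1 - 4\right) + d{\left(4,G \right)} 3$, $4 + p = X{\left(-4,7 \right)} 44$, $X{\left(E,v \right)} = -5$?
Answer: $-2201$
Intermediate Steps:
$p = -224$ ($p = -4 - 220 = -224$)
$d{\left(m,D \right)} = \frac{2 \left(D + m\right)}{-2 + D}$ ($d{\left(m,D \right)} = 2 \frac{m + D}{D - 2} = 2 \frac{D + m}{-2 + D} = \frac{2 \left(D + m\right)}{-2 + D}$)
$j{\left(G \right)} = -3 + \frac{6 \left(4 + G\right)}{-2 + G}$ ($j{\left(G \right)} = \left(1 - 4\right) + \frac{2 \left(G + 4\right)}{-2 + G} 3 = \left(1 - 4\right) + \frac{2 \left(4 + G\right)}{-2 + G} 3 = -3 + \frac{6 \left(4 + G\right)}{-2 + G}$)
$\left(j{\left(-34 \right)} - 1979\right) + p = \left(\frac{3 \left(10 - 34\right)}{-2 - 34} - 1979\right) - 224 = \left(3 \frac{1}{-36} \left(-24\right) - 1979\right) - 224 = \left(3 \left(- \frac{1}{36}\right) \left(-24\right) - 1979\right) - 224 = \left(2 - 1979\right) - 224 = -1977 - 224 = -2201$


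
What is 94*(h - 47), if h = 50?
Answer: 282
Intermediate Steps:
94*(h - 47) = 94*(50 - 47) = 94*3 = 282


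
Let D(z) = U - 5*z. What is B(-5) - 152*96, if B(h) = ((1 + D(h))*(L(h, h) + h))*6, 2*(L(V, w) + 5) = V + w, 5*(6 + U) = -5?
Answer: -16302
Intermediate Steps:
U = -7 (U = -6 + (⅕)*(-5) = -6 - 1 = -7)
L(V, w) = -5 + V/2 + w/2 (L(V, w) = -5 + (V + w)/2 = -5 + (V/2 + w/2) = -5 + V/2 + w/2)
D(z) = -7 - 5*z
B(h) = 6*(-6 - 5*h)*(-5 + 2*h) (B(h) = ((1 + (-7 - 5*h))*((-5 + h/2 + h/2) + h))*6 = ((-6 - 5*h)*((-5 + h) + h))*6 = ((-6 - 5*h)*(-5 + 2*h))*6 = 6*(-6 - 5*h)*(-5 + 2*h))
B(-5) - 152*96 = (180 - 60*(-5)² + 78*(-5)) - 152*96 = (180 - 60*25 - 390) - 14592 = (180 - 1500 - 390) - 14592 = -1710 - 14592 = -16302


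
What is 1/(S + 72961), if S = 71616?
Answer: 1/144577 ≈ 6.9167e-6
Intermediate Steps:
1/(S + 72961) = 1/(71616 + 72961) = 1/144577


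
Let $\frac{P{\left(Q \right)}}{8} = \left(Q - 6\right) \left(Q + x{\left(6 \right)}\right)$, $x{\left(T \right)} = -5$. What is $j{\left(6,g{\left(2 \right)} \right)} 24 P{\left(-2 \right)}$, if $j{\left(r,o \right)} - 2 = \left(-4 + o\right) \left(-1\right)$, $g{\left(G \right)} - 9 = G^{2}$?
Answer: $-75264$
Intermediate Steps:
$P{\left(Q \right)} = 8 \left(-6 + Q\right) \left(-5 + Q\right)$ ($P{\left(Q \right)} = 8 \left(Q - 6\right) \left(Q - 5\right) = 8 \left(-6 + Q\right) \left(-5 + Q\right)$)
$g{\left(G \right)} = 9 + G^{2}$
$j{\left(r,o \right)} = 6 - o$ ($j{\left(r,o \right)} = 2 + \left(-4 + o\right) \left(-1\right) = 2 - \left(-4 + o\right) = 6 - o$)
$j{\left(6,g{\left(2 \right)} \right)} 24 P{\left(-2 \right)} = \left(6 - \left(9 + 2^{2}\right)\right) 24 \left(240 - -176 + 8 \left(-2\right)^{2}\right) = \left(6 - \left(9 + 4\right)\right) 24 \left(240 + 176 + 8 \cdot 4\right) = \left(6 - 13\right) 24 \left(240 + 176 + 32\right) = \left(6 - 13\right) 24 \cdot 448 = \left(-7\right) 24 \cdot 448 = \left(-168\right) 448 = -75264$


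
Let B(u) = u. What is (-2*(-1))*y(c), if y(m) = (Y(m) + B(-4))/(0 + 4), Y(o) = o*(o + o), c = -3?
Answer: 7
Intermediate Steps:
Y(o) = 2*o² (Y(o) = o*(2*o) = 2*o²)
y(m) = -1 + m²/2 (y(m) = (2*m² - 4)/(0 + 4) = (-4 + 2*m²)/4 = (-4 + 2*m²)*(¼) = -1 + m²/2)
(-2*(-1))*y(c) = (-2*(-1))*(-1 + (½)*(-3)²) = 2*(-1 + (½)*9) = 2*(-1 + 9/2) = 2*(7/2) = 7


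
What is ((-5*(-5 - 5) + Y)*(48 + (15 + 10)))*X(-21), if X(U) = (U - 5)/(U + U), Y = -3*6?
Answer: 30368/21 ≈ 1446.1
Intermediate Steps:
Y = -18
X(U) = (-5 + U)/(2*U) (X(U) = (-5 + U)/((2*U)) = (-5 + U)*(1/(2*U)) = (-5 + U)/(2*U))
((-5*(-5 - 5) + Y)*(48 + (15 + 10)))*X(-21) = ((-5*(-5 - 5) - 18)*(48 + (15 + 10)))*((½)*(-5 - 21)/(-21)) = ((-5*(-10) - 18)*(48 + 25))*((½)*(-1/21)*(-26)) = ((50 - 18)*73)*(13/21) = (32*73)*(13/21) = 2336*(13/21) = 30368/21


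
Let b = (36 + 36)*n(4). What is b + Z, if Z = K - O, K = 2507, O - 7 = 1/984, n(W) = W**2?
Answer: 3593567/984 ≈ 3652.0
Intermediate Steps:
O = 6889/984 (O = 7 + 1/984 = 6889/984 ≈ 7.0010)
Z = 2459999/984 (Z = 2507 - 1*6889/984 = 2507 - 6889/984 = 2459999/984 ≈ 2500.0)
b = 1152 (b = (36 + 36)*4**2 = 72*16 = 1152)
b + Z = 1152 + 2459999/984 = 3593567/984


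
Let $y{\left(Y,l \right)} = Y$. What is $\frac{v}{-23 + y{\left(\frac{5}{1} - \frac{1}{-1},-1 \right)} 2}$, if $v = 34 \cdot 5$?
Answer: $- \frac{170}{11} \approx -15.455$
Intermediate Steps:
$v = 170$
$\frac{v}{-23 + y{\left(\frac{5}{1} - \frac{1}{-1},-1 \right)} 2} = \frac{170}{-23 + \left(\frac{5}{1} - \frac{1}{-1}\right) 2} = \frac{170}{-23 + \left(5 \cdot 1 - -1\right) 2} = \frac{170}{-23 + \left(5 + 1\right) 2} = \frac{170}{-23 + 6 \cdot 2} = \frac{170}{-23 + 12} = \frac{170}{-11} = 170 \left(- \frac{1}{11}\right) = - \frac{170}{11}$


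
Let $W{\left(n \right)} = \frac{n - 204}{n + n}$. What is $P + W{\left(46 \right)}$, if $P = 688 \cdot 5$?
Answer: $\frac{158161}{46} \approx 3438.3$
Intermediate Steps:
$P = 3440$
$W{\left(n \right)} = \frac{-204 + n}{2 n}$
$P + W{\left(46 \right)} = 3440 + \frac{-204 + 46}{2 \cdot 46} = 3440 + \frac{1}{2} \cdot \frac{1}{46} \left(-158\right) = 3440 - \frac{79}{46} = \frac{158161}{46}$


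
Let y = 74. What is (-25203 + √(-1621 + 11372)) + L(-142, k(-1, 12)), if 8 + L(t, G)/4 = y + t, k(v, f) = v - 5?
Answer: -25507 + 7*√199 ≈ -25408.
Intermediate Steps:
k(v, f) = -5 + v
L(t, G) = 264 + 4*t (L(t, G) = -32 + 4*(74 + t) = -32 + (296 + 4*t) = 264 + 4*t)
(-25203 + √(-1621 + 11372)) + L(-142, k(-1, 12)) = (-25203 + √(-1621 + 11372)) + (264 + 4*(-142)) = (-25203 + √9751) + (264 - 568) = (-25203 + 7*√199) - 304 = -25507 + 7*√199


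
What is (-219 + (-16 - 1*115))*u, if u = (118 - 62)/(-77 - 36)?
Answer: 19600/113 ≈ 173.45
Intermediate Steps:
u = -56/113 (u = 56/(-113) = 56*(-1/113) = -56/113 ≈ -0.49558)
(-219 + (-16 - 1*115))*u = (-219 + (-16 - 1*115))*(-56/113) = (-219 + (-16 - 115))*(-56/113) = (-219 - 131)*(-56/113) = -350*(-56/113) = 19600/113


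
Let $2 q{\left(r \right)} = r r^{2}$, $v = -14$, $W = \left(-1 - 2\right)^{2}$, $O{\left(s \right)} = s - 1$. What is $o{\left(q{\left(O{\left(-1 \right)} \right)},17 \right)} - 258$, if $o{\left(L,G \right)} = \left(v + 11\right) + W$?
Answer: $-252$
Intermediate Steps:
$O{\left(s \right)} = -1 + s$
$W = 9$ ($W = \left(-3\right)^{2} = 9$)
$q{\left(r \right)} = \frac{r^{3}}{2}$ ($q{\left(r \right)} = \frac{r r^{2}}{2} = \frac{r^{3}}{2}$)
$o{\left(L,G \right)} = 6$ ($o{\left(L,G \right)} = \left(-14 + 11\right) + 9 = -3 + 9 = 6$)
$o{\left(q{\left(O{\left(-1 \right)} \right)},17 \right)} - 258 = 6 - 258 = -252$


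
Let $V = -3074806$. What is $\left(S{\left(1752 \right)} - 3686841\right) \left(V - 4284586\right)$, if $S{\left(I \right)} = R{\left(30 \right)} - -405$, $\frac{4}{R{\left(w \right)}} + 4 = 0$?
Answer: $27129934966304$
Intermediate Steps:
$R{\left(w \right)} = -1$ ($R{\left(w \right)} = \frac{4}{-4 + 0} = \frac{4}{-4} = 4 \left(- \frac{1}{4}\right) = -1$)
$S{\left(I \right)} = 404$ ($S{\left(I \right)} = -1 - -405 = -1 + 405 = 404$)
$\left(S{\left(1752 \right)} - 3686841\right) \left(V - 4284586\right) = \left(404 - 3686841\right) \left(-3074806 - 4284586\right) = \left(-3686437\right) \left(-7359392\right) = 27129934966304$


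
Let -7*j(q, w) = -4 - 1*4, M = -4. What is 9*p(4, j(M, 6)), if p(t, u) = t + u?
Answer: 324/7 ≈ 46.286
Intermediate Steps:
j(q, w) = 8/7 (j(q, w) = -(-4 - 1*4)/7 = -(-4 - 4)/7 = -1/7*(-8) = 8/7)
9*p(4, j(M, 6)) = 9*(4 + 8/7) = 9*(36/7) = 324/7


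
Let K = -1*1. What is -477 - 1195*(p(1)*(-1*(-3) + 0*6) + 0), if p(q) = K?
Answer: 3108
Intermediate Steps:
K = -1
p(q) = -1
-477 - 1195*(p(1)*(-1*(-3) + 0*6) + 0) = -477 - 1195*(-(-1*(-3) + 0*6) + 0) = -477 - 1195*(-(3 + 0) + 0) = -477 - 1195*(-1*3 + 0) = -477 - 1195*(-3 + 0) = -477 - 1195*(-3) = -477 + 3585 = 3108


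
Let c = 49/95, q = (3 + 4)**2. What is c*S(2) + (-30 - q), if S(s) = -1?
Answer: -7554/95 ≈ -79.516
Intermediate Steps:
q = 49 (q = 7**2 = 49)
c = 49/95 (c = 49*(1/95) = 49/95 ≈ 0.51579)
c*S(2) + (-30 - q) = (49/95)*(-1) + (-30 - 1*49) = -49/95 + (-30 - 49) = -49/95 - 79 = -7554/95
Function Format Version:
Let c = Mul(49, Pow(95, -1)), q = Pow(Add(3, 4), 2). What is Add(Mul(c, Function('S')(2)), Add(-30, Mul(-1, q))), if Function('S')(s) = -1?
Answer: Rational(-7554, 95) ≈ -79.516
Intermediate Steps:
q = 49 (q = Pow(7, 2) = 49)
c = Rational(49, 95) (c = Mul(49, Rational(1, 95)) = Rational(49, 95) ≈ 0.51579)
Add(Mul(c, Function('S')(2)), Add(-30, Mul(-1, q))) = Add(Mul(Rational(49, 95), -1), Add(-30, Mul(-1, 49))) = Add(Rational(-49, 95), Add(-30, -49)) = Add(Rational(-49, 95), -79) = Rational(-7554, 95)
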